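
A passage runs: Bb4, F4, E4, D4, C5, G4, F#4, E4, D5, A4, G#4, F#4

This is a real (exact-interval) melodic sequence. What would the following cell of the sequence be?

The 4-note cells begin on Bb4, C5, D5 — each up a 2nd from the last.
From E5 the exact shape gives E5 B4 A#4 G#4.

E5 B4 A#4 G#4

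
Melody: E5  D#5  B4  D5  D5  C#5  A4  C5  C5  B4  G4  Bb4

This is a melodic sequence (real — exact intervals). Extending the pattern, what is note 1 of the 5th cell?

Grouping in 4s, the 1st note of each cell is E5, D5, C5.
Extending down a 2nd: Bb4 → Ab4.

Ab4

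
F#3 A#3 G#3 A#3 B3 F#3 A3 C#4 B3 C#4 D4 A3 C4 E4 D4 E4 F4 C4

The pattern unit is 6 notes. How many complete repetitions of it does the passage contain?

18 notes in groups of 6 gives 18/6 = 3 statements.
Starts: F#3, A3, C4 — each up a 3rd.

3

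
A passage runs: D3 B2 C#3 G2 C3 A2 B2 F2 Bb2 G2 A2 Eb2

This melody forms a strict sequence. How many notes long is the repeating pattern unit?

12 notes total. Splitting into 3 groups of 4:
D3 B2 C#3 G2 | C3 A2 B2 F2 | Bb2 G2 A2 Eb2
Every group is a transposition down a 2nd of the one before; no shorter unit works.

4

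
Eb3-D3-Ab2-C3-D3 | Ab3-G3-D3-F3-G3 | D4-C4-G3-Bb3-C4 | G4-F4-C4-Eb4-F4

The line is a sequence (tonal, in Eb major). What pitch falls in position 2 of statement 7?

Grouping in 5s, the 2nd note of each cell is D3, G3, C4, F4.
Extending up a 4th: Bb4 → Eb5 → Ab5.

Ab5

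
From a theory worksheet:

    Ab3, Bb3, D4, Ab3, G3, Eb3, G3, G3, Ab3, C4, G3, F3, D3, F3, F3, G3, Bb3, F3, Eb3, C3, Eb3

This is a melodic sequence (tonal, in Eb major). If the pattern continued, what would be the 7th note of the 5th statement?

Grouping in 7s, the 7th note of each cell is G3, F3, Eb3.
Each moves down a 2nd. Continuing: D3 → C3.

C3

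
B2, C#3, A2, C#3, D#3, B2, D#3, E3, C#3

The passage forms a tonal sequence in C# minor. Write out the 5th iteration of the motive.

With a 3-note motive the entries are B2, C#3, D#3, each up a 2nd from the previous.
Carrying on: E3 → F#3.
So cell 5 is F#3 G#3 E3.

F#3 G#3 E3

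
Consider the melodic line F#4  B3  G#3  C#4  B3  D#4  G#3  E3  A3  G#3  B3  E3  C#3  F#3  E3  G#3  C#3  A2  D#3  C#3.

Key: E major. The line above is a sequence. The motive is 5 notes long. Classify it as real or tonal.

tonal

Every note is diatonic to E major.
Cell 1 has -3 semitones from note 2 to 3, but cell 2 has -4 — the interval quality changes while the contour stays the same, which is the hallmark of a tonal sequence.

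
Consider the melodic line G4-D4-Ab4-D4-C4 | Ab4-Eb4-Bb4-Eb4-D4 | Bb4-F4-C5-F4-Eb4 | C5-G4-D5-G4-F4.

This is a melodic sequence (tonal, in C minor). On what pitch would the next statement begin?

The 5-note cells begin on G4, Ab4, Bb4, C5 — each up a 2nd from the last.
One more step up a 2nd gives D5.

D5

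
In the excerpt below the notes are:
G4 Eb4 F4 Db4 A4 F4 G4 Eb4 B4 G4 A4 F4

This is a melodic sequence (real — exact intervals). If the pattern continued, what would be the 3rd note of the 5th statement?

The unit is 4 notes. Position-3 pitches of the 3 shown cells: F4, G4, A4.
Carrying that up a 2nd forward: B4 → C#5.

C#5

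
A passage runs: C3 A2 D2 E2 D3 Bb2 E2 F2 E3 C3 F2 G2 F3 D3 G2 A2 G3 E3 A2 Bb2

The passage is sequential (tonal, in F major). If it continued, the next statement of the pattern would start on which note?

A3

Taking 4-note groups, the heads are C3, D3, E3, F3, G3: the pattern moves up a 2nd.
The next head, up a 2nd from G3, is A3.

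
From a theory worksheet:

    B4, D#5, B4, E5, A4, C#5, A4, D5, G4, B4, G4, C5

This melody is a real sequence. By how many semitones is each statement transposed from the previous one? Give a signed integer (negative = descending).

-2

With a 4-note motive the entries are B4, A4, G4, each down a 2nd from the previous.
B4 to A4 spans -2 semitones.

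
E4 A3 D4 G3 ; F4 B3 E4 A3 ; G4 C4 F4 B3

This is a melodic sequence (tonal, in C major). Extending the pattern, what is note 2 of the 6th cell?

F4

With 4-note cells, note 2 of each statement runs A3, B3, C4.
Carrying that up a 2nd forward: D4 → E4 → F4.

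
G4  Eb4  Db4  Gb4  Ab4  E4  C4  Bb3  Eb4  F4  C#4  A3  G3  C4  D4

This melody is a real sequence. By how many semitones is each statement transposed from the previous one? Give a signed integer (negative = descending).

The 5-note cells begin on G4, E4, C#4 — each down a 3rd from the last.
G4→E4 is 64 − 67 = -3 semitones.

-3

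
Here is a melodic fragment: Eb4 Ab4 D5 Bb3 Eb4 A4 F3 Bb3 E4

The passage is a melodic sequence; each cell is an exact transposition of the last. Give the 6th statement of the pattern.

Taking 3-note groups, the heads are Eb4, Bb3, F3: the pattern moves down a 4th.
Carrying on: C3 → G2 → D2.
So cell 6 is D2 G2 C#3.

D2 G2 C#3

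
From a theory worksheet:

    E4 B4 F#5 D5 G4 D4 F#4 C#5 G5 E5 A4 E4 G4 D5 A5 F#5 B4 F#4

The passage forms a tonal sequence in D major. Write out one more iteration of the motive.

With a 6-note motive the entries are E4, F#4, G4, each up a 2nd from the previous.
Statement 4 starts on A4 and keeps the same diatonic contour: A4 E5 B5 G5 C#5 G4.

A4 E5 B5 G5 C#5 G4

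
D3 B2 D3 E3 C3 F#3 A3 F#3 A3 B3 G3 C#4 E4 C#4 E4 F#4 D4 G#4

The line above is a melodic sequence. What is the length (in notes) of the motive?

6

18 notes total. Splitting into 3 groups of 6:
D3 B2 D3 E3 C3 F#3 | A3 F#3 A3 B3 G3 C#4 | E4 C#4 E4 F#4 D4 G#4
Each cell is the previous one up a 5th — so the unit is 6 notes.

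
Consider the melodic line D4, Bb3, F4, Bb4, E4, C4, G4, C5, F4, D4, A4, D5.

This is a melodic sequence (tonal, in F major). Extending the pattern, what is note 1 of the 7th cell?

With 4-note cells, note 1 of each statement runs D4, E4, F4.
Each moves up a 2nd. Continuing: G4 → A4 → Bb4 → C5.

C5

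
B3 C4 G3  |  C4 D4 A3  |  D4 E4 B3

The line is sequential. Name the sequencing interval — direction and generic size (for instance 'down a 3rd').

Taking 3-note groups, the heads are B3, C4, D4: the pattern moves up a 2nd.
B3 to C4 is up a 2nd.

up a 2nd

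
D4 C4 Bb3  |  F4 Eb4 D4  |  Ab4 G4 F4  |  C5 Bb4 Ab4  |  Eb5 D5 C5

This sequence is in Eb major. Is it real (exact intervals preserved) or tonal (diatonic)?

tonal

Every note is diatonic to Eb major.
Cell 1 has -2 semitones from note 2 to 3, but cell 2 has -1 — the interval quality changes while the contour stays the same, which is the hallmark of a tonal sequence.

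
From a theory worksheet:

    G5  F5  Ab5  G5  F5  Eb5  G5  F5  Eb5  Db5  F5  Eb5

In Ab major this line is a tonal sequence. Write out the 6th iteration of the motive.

Bb4 Ab4 C5 Bb4

Taking 4-note groups, the heads are G5, F5, Eb5: the pattern moves down a 2nd.
Continuing the starts: Db5 → C5 → Bb4.
So cell 6 is Bb4 Ab4 C5 Bb4.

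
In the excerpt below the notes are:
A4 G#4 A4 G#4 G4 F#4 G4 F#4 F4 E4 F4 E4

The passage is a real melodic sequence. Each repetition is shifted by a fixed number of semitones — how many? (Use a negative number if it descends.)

-2

Taking 4-note groups, the heads are A4, G4, F4: the pattern moves down a 2nd.
A4 to G4 spans -2 semitones.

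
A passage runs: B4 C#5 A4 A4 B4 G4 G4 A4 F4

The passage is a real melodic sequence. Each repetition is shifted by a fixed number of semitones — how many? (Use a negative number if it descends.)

With a 3-note motive the entries are B4, A4, G4, each down a 2nd from the previous.
B4 to A4 spans -2 semitones.

-2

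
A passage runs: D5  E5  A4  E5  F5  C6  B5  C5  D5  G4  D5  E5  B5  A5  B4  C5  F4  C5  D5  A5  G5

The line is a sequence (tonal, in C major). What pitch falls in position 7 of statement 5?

The unit is 7 notes. Position-7 pitches of the 3 shown cells: B5, A5, G5.
Extending down a 2nd: F5 → E5.

E5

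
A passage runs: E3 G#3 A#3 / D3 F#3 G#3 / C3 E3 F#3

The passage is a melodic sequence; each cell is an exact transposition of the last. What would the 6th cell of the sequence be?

With a 3-note motive the entries are E3, D3, C3, each down a 2nd from the previous.
Extending down a 2nd: Bb2 → Ab2 → Gb2.
Statement 6 starts on Gb2 and keeps the same exact contour: Gb2 Bb2 C3.

Gb2 Bb2 C3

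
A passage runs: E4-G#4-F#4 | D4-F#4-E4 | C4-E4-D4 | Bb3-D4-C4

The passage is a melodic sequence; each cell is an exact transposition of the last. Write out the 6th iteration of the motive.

The 3-note cells begin on E4, D4, C4, Bb3 — each down a 2nd from the last.
Extending down a 2nd: Ab3 → Gb3.
So cell 6 is Gb3 Bb3 Ab3.

Gb3 Bb3 Ab3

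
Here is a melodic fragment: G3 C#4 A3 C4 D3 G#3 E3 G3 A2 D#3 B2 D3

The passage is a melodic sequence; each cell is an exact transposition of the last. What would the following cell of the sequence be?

E2 A#2 F#2 A2

With a 4-note motive the entries are G3, D3, A2, each down a 4th from the previous.
Statement 4 starts on E2 and keeps the same exact contour: E2 A#2 F#2 A2.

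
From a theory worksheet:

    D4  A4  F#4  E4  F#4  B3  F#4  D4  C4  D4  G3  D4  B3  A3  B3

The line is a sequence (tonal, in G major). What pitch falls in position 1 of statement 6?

Grouping in 5s, the 1st note of each cell is D4, B3, G3.
Carrying that down a 3rd forward: E3 → C3 → A2.

A2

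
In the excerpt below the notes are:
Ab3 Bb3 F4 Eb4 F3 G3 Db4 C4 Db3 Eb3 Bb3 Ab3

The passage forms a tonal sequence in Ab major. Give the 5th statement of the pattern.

Unit = 4 notes; the statements start on Ab3, F3, Db3, moving down a 3rd each time.
Carrying on: Bb2 → G2.
From G2 the diatonic shape gives G2 Ab2 Eb3 Db3.

G2 Ab2 Eb3 Db3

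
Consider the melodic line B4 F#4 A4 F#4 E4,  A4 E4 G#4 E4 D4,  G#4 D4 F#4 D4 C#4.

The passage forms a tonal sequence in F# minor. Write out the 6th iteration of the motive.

With a 5-note motive the entries are B4, A4, G#4, each down a 2nd from the previous.
Continuing the starts: F#4 → E4 → D4.
So cell 6 is D4 A3 C#4 A3 G#3.

D4 A3 C#4 A3 G#3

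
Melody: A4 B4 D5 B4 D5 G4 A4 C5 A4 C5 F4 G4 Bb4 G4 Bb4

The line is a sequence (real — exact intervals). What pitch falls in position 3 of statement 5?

Grouping in 5s, the 3rd note of each cell is D5, C5, Bb4.
Each moves down a 2nd. Continuing: Ab4 → Gb4.

Gb4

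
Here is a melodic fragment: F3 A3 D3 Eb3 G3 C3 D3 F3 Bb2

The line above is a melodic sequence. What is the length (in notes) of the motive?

3

9 notes total. Splitting into 3 groups of 3:
F3 A3 D3 | Eb3 G3 C3 | D3 F3 Bb2
That's a consistent down a 2nd shift per cell, and no other grouping gives one.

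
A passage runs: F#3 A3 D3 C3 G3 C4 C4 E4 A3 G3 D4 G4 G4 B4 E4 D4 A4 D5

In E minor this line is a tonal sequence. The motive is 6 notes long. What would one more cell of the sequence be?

Taking 6-note groups, the heads are F#3, C4, G4: the pattern moves up a 5th.
From D5 the diatonic shape gives D5 F#5 B4 A4 E5 A5.

D5 F#5 B4 A4 E5 A5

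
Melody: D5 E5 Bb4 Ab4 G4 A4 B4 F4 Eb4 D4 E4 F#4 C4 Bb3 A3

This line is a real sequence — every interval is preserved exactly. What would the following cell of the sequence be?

B3 C#4 G3 F3 E3

Taking 5-note groups, the heads are D5, A4, E4: the pattern moves down a 4th.
Statement 4 starts on B3 and keeps the same exact contour: B3 C#4 G3 F3 E3.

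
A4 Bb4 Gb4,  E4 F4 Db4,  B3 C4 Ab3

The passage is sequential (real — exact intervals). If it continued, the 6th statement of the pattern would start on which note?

The 3-note cells begin on A4, E4, B3 — each down a 4th from the last.
Continuing: F#3 → C#3 → G#2. Statement 6 starts on G#2.

G#2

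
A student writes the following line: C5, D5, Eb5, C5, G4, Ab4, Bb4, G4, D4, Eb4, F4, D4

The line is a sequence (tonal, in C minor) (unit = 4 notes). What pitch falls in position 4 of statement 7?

F2

The unit is 4 notes. Position-4 pitches of the 3 shown cells: C5, G4, D4.
Extending down a 4th: Ab3 → Eb3 → Bb2 → F2.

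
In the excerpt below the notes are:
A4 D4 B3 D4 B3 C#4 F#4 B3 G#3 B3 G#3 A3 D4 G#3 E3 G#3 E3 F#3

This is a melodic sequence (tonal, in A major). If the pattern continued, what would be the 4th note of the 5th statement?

C#3

The unit is 6 notes. Position-4 pitches of the 3 shown cells: D4, B3, G#3.
Carrying that down a 3rd forward: E3 → C#3.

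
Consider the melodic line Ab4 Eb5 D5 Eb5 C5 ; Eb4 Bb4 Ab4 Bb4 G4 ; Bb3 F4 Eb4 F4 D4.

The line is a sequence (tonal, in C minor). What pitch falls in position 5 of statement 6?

The unit is 5 notes. Position-5 pitches of the 3 shown cells: C5, G4, D4.
Carrying that down a 4th forward: Ab3 → Eb3 → Bb2.

Bb2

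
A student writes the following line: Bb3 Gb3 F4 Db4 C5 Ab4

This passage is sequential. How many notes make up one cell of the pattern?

2

Try groups of 2 (3 cells in 6 notes):
Bb3 Gb3 | F4 Db4 | C5 Ab4
Every group is a transposition up a 5th of the one before; no shorter unit works.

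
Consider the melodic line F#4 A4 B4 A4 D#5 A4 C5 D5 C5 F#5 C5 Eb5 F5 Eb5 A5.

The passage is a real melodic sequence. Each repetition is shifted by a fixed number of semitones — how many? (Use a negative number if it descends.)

3

With a 5-note motive the entries are F#4, A4, C5, each up a 3rd from the previous.
F#4→A4 is 69 − 66 = 3 semitones.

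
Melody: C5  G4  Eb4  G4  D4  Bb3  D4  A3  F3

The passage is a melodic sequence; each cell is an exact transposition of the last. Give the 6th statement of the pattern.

B2 F#2 D2

With a 3-note motive the entries are C5, G4, D4, each down a 4th from the previous.
Carrying on: A3 → E3 → B2.
From B2 the exact shape gives B2 F#2 D2.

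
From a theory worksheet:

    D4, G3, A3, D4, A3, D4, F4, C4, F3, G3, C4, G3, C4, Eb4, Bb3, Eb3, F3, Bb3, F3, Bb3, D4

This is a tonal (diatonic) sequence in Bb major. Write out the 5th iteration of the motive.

The 7-note cells begin on D4, C4, Bb3 — each down a 2nd from the last.
Extending down a 2nd: A3 → G3.
Statement 5 starts on G3 and keeps the same diatonic contour: G3 C3 D3 G3 D3 G3 Bb3.

G3 C3 D3 G3 D3 G3 Bb3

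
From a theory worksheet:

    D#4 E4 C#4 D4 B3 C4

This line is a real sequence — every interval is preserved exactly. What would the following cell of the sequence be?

The 2-note cells begin on D#4, C#4, B3 — each down a 2nd from the last.
From A3 the exact shape gives A3 Bb3.

A3 Bb3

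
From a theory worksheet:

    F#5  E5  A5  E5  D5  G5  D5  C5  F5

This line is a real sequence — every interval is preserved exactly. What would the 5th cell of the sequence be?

Bb4 Ab4 Db5

Taking 3-note groups, the heads are F#5, E5, D5: the pattern moves down a 2nd.
Carrying on: C5 → Bb4.
So cell 5 is Bb4 Ab4 Db5.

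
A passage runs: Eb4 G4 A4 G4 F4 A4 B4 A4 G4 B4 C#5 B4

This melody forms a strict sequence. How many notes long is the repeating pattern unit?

12 notes total. Splitting into 3 groups of 4:
Eb4 G4 A4 G4 | F4 A4 B4 A4 | G4 B4 C#5 B4
That's a consistent up a 2nd shift per cell, and no other grouping gives one.

4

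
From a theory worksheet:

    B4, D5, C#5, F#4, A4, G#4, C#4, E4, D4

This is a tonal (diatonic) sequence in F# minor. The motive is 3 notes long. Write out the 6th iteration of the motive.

A2 C#3 B2

With a 3-note motive the entries are B4, F#4, C#4, each down a 4th from the previous.
Carrying on: G#3 → D3 → A2.
From A2 the diatonic shape gives A2 C#3 B2.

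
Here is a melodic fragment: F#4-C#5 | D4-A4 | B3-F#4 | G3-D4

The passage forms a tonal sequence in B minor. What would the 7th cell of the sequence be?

Unit = 2 notes; the statements start on F#4, D4, B3, G3, moving down a 3rd each time.
Continuing the starts: E3 → C#3 → A2.
Statement 7 starts on A2 and keeps the same diatonic contour: A2 E3.

A2 E3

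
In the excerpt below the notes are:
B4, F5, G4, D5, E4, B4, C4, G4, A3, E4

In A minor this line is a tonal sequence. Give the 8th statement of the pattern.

B2 F3

The 2-note cells begin on B4, G4, E4, C4, A3 — each down a 3rd from the last.
Extending down a 3rd: F3 → D3 → B2.
From B2 the diatonic shape gives B2 F3.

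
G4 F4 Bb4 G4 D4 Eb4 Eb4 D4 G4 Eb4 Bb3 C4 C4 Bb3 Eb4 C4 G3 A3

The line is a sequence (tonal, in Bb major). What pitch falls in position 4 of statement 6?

Grouping in 6s, the 4th note of each cell is G4, Eb4, C4.
Each moves down a 3rd. Continuing: A3 → F3 → D3.

D3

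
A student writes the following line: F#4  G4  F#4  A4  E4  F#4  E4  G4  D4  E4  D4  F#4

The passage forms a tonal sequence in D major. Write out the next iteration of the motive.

C#4 D4 C#4 E4

The 4-note cells begin on F#4, E4, D4 — each down a 2nd from the last.
From C#4 the diatonic shape gives C#4 D4 C#4 E4.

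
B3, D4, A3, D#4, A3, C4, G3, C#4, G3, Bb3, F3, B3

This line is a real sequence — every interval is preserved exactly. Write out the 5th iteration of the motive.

Unit = 4 notes; the statements start on B3, A3, G3, moving down a 2nd each time.
Carrying on: F3 → Eb3.
From Eb3 the exact shape gives Eb3 Gb3 Db3 G3.

Eb3 Gb3 Db3 G3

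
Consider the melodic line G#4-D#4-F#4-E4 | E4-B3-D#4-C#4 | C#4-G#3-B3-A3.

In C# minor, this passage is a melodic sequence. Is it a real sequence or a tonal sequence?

Every note is diatonic to C# minor.
Cell 1 has +3 semitones from note 2 to 3, but cell 2 has +4 — the interval quality changes while the contour stays the same, which is the hallmark of a tonal sequence.

tonal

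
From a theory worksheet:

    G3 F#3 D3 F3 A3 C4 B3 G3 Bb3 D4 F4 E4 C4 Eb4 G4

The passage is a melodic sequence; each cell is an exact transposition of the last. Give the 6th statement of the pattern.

Ab5 G5 Eb5 Gb5 Bb5

Taking 5-note groups, the heads are G3, C4, F4: the pattern moves up a 4th.
Carrying on: Bb4 → Eb5 → Ab5.
Statement 6 starts on Ab5 and keeps the same exact contour: Ab5 G5 Eb5 Gb5 Bb5.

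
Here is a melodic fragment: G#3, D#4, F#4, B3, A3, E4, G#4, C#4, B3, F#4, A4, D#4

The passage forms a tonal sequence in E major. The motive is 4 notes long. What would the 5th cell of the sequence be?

With a 4-note motive the entries are G#3, A3, B3, each up a 2nd from the previous.
Carrying on: C#4 → D#4.
From D#4 the diatonic shape gives D#4 A4 C#5 F#4.

D#4 A4 C#5 F#4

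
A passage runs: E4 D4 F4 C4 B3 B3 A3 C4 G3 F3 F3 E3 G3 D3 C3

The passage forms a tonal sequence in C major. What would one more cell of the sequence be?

C3 B2 D3 A2 G2

Unit = 5 notes; the statements start on E4, B3, F3, moving down a 4th each time.
From C3 the diatonic shape gives C3 B2 D3 A2 G2.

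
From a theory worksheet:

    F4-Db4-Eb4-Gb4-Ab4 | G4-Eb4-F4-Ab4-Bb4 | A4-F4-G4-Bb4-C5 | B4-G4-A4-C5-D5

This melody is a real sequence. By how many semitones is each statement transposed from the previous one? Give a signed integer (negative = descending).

2

The 5-note cells begin on F4, G4, A4, B4 — each up a 2nd from the last.
F4 to G4 spans +2 semitones.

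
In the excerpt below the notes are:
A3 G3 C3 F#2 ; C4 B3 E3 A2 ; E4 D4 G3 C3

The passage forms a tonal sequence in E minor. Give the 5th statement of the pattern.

Unit = 4 notes; the statements start on A3, C4, E4, moving up a 3rd each time.
Carrying on: G4 → B4.
Statement 5 starts on B4 and keeps the same diatonic contour: B4 A4 D4 G3.

B4 A4 D4 G3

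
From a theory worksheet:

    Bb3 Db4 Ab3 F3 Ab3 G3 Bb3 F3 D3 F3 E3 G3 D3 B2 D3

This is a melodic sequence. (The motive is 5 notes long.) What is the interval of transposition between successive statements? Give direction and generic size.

down a 3rd

With a 5-note motive the entries are Bb3, G3, E3, each down a 3rd from the previous.
Bb3 to G3 is down a 3rd.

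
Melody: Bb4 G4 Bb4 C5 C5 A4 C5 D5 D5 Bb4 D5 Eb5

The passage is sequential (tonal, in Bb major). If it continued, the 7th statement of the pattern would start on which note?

Taking 4-note groups, the heads are Bb4, C5, D5: the pattern moves up a 2nd.
Continuing: Eb5 → F5 → G5 → A5. Statement 7 starts on A5.

A5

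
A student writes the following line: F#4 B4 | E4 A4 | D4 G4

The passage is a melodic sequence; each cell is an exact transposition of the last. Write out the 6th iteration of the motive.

Ab3 Db4

The 2-note cells begin on F#4, E4, D4 — each down a 2nd from the last.
Extending down a 2nd: C4 → Bb3 → Ab3.
Statement 6 starts on Ab3 and keeps the same exact contour: Ab3 Db4.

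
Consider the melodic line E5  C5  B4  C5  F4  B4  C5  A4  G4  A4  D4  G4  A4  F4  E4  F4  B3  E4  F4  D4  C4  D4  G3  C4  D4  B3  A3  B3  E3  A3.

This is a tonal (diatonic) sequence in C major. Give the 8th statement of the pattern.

E3 C3 B2 C3 F2 B2

The 6-note cells begin on E5, C5, A4, F4, D4 — each down a 3rd from the last.
Continuing the starts: B3 → G3 → E3.
So cell 8 is E3 C3 B2 C3 F2 B2.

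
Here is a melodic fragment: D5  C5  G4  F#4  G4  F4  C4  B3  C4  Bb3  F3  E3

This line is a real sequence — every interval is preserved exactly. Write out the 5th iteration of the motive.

Bb2 Ab2 Eb2 D2

The 4-note cells begin on D5, G4, C4 — each down a 5th from the last.
Carrying on: F3 → Bb2.
So cell 5 is Bb2 Ab2 Eb2 D2.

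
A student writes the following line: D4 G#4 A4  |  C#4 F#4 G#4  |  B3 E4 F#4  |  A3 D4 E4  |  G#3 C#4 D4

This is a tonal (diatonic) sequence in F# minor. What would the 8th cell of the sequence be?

D3 G#3 A3

Unit = 3 notes; the statements start on D4, C#4, B3, A3, G#3, moving down a 2nd each time.
Carrying on: F#3 → E3 → D3.
So cell 8 is D3 G#3 A3.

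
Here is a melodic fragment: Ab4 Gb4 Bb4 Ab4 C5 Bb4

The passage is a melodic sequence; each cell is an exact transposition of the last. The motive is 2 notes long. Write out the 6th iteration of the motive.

The 2-note cells begin on Ab4, Bb4, C5 — each up a 2nd from the last.
Continuing the starts: D5 → E5 → F#5.
So cell 6 is F#5 E5.

F#5 E5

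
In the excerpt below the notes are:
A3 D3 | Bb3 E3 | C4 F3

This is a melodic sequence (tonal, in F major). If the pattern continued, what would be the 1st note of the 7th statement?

The unit is 2 notes. Position-1 pitches of the 3 shown cells: A3, Bb3, C4.
Extending up a 2nd: D4 → E4 → F4 → G4.

G4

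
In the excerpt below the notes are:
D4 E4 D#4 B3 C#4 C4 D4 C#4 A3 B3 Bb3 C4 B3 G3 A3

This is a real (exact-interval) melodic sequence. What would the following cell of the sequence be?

Ab3 Bb3 A3 F3 G3

Taking 5-note groups, the heads are D4, C4, Bb3: the pattern moves down a 2nd.
So cell 4 is Ab3 Bb3 A3 F3 G3.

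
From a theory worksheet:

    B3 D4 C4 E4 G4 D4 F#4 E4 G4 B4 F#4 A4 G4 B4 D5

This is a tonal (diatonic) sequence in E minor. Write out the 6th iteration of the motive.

Unit = 5 notes; the statements start on B3, D4, F#4, moving up a 3rd each time.
Extending up a 3rd: A4 → C5 → E5.
Statement 6 starts on E5 and keeps the same diatonic contour: E5 G5 F#5 A5 C6.

E5 G5 F#5 A5 C6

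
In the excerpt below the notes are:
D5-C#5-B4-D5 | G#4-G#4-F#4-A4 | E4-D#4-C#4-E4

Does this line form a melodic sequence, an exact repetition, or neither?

Note 1 of cell 2 is G#4; if this were a sequence it would be A4. No unit length gives a consistent transposition pattern.

neither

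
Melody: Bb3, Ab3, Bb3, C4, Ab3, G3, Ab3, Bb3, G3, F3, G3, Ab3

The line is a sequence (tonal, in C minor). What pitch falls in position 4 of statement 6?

Grouping in 4s, the 4th note of each cell is C4, Bb3, Ab3.
Carrying that down a 2nd forward: G3 → F3 → Eb3.

Eb3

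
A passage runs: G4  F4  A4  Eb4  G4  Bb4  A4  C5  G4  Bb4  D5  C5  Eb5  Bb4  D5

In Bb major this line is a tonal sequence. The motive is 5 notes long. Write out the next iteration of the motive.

F5 Eb5 G5 D5 F5

Taking 5-note groups, the heads are G4, Bb4, D5: the pattern moves up a 3rd.
Statement 4 starts on F5 and keeps the same diatonic contour: F5 Eb5 G5 D5 F5.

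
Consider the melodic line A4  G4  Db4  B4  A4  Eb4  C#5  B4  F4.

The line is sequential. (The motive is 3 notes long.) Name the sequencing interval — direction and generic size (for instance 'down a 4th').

up a 2nd

The 3-note cells begin on A4, B4, C#5 — each up a 2nd from the last.
From A4 to B4: up a 2nd.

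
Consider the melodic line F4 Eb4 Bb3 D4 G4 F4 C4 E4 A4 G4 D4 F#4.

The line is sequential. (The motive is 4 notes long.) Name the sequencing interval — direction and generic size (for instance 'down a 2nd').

With a 4-note motive the entries are F4, G4, A4, each up a 2nd from the previous.
From F4 to G4: up a 2nd.

up a 2nd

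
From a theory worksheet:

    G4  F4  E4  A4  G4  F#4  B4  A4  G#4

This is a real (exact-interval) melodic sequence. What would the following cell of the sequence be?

Taking 3-note groups, the heads are G4, A4, B4: the pattern moves up a 2nd.
From C#5 the exact shape gives C#5 B4 A#4.

C#5 B4 A#4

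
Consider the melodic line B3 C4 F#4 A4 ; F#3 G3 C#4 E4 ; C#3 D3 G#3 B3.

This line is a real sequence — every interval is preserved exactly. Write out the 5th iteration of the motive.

D#2 E2 A#2 C#3

Unit = 4 notes; the statements start on B3, F#3, C#3, moving down a 4th each time.
Carrying on: G#2 → D#2.
From D#2 the exact shape gives D#2 E2 A#2 C#3.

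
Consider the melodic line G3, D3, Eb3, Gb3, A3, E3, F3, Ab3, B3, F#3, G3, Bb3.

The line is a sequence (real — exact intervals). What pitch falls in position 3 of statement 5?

The unit is 4 notes. Position-3 pitches of the 3 shown cells: Eb3, F3, G3.
Extending up a 2nd: A3 → B3.

B3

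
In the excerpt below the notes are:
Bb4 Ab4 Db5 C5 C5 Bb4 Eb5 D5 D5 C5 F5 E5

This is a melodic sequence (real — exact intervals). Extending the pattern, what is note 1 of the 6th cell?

G#5

Grouping in 4s, the 1st note of each cell is Bb4, C5, D5.
Carrying that up a 2nd forward: E5 → F#5 → G#5.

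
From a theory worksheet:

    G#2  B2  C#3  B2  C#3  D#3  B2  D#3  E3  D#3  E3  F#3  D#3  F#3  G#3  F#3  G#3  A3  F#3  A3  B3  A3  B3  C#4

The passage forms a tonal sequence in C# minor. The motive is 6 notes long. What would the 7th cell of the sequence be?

E4 G#4 A4 G#4 A4 B4

Unit = 6 notes; the statements start on G#2, B2, D#3, F#3, moving up a 3rd each time.
Extending up a 3rd: A3 → C#4 → E4.
From E4 the diatonic shape gives E4 G#4 A4 G#4 A4 B4.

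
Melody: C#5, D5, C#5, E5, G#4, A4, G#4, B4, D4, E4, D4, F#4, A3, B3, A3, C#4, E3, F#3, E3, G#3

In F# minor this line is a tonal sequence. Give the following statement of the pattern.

B2 C#3 B2 D3

Unit = 4 notes; the statements start on C#5, G#4, D4, A3, E3, moving down a 4th each time.
From B2 the diatonic shape gives B2 C#3 B2 D3.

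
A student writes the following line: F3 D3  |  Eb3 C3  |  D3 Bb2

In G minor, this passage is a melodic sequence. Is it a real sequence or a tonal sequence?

tonal

Every note is diatonic to G minor.
Cell 1 has -3 semitones from note 1 to 2, but cell 3 has -4 — the interval quality changes while the contour stays the same, which is the hallmark of a tonal sequence.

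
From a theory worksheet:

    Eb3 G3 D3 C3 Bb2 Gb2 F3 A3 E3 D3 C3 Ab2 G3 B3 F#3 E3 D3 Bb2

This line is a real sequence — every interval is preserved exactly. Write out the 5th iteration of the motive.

Taking 6-note groups, the heads are Eb3, F3, G3: the pattern moves up a 2nd.
Continuing the starts: A3 → B3.
From B3 the exact shape gives B3 D#4 A#3 G#3 F#3 D3.

B3 D#4 A#3 G#3 F#3 D3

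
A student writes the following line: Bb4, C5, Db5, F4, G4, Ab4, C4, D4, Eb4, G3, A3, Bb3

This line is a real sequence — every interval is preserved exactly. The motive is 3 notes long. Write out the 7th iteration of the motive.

E2 F#2 G2

The 3-note cells begin on Bb4, F4, C4, G3 — each down a 4th from the last.
Extending down a 4th: D3 → A2 → E2.
Statement 7 starts on E2 and keeps the same exact contour: E2 F#2 G2.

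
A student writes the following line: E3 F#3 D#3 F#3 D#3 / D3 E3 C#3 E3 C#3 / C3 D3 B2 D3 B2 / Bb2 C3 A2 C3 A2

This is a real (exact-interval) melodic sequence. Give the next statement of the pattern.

Ab2 Bb2 G2 Bb2 G2

With a 5-note motive the entries are E3, D3, C3, Bb2, each down a 2nd from the previous.
So cell 5 is Ab2 Bb2 G2 Bb2 G2.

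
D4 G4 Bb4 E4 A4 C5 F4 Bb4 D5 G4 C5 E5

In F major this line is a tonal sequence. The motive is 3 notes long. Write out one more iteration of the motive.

With a 3-note motive the entries are D4, E4, F4, G4, each up a 2nd from the previous.
Statement 5 starts on A4 and keeps the same diatonic contour: A4 D5 F5.

A4 D5 F5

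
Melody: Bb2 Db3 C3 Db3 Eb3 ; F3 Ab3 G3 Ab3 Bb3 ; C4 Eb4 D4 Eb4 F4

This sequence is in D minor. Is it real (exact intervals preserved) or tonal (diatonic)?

Each cell has the same semitone pattern (3, -1, 1, 2) — intervals are preserved exactly.
And Db3 lies outside D minor, so the sequence is real rather than tonal.

real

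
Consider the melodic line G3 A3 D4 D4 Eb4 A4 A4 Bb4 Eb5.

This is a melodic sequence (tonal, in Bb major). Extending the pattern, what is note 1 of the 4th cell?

Eb5

With 3-note cells, note 1 of each statement runs G3, D4, A4.
Each moves up a 5th; the next is Eb5.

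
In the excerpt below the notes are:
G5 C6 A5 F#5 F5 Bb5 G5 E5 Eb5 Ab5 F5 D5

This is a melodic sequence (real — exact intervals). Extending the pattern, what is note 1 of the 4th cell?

The unit is 4 notes. Position-1 pitches of the 3 shown cells: G5, F5, Eb5.
From Eb5, down a 2nd gives Db5.

Db5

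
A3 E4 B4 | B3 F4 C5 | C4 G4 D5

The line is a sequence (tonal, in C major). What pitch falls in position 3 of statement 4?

Grouping in 3s, the 3rd note of each cell is B4, C5, D5.
From D5, up a 2nd gives E5.

E5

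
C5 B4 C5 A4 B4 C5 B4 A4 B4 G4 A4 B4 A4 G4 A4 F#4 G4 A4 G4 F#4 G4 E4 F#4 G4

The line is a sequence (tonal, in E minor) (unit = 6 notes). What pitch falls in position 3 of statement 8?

With 6-note cells, note 3 of each statement runs C5, B4, A4, G4.
Carrying that down a 2nd forward: F#4 → E4 → D4 → C4.

C4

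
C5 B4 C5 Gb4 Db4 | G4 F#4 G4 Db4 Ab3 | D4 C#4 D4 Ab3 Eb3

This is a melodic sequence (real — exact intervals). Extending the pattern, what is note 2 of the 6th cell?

A#2

The unit is 5 notes. Position-2 pitches of the 3 shown cells: B4, F#4, C#4.
Carrying that down a 4th forward: G#3 → D#3 → A#2.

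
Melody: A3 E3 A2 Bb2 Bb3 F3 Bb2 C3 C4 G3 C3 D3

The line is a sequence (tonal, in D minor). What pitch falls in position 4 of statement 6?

Grouping in 4s, the 4th note of each cell is Bb2, C3, D3.
Carrying that up a 2nd forward: E3 → F3 → G3.

G3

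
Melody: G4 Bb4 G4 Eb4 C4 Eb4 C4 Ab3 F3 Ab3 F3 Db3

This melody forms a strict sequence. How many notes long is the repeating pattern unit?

Try groups of 4 (3 cells in 12 notes):
G4 Bb4 G4 Eb4 | C4 Eb4 C4 Ab3 | F3 Ab3 F3 Db3
Every group is a transposition down a 5th of the one before; no shorter unit works.

4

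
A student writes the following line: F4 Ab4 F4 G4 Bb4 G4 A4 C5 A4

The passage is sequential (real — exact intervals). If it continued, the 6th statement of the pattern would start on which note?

Taking 3-note groups, the heads are F4, G4, A4: the pattern moves up a 2nd.
Extending the heads up a 2nd: B4 → C#5 → D#5.

D#5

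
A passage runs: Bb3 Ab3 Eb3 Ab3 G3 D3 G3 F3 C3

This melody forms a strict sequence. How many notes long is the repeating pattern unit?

3

There are 9 notes; a 3-note unit gives 3 cells:
Bb3 Ab3 Eb3 | Ab3 G3 D3 | G3 F3 C3
Each cell is the previous one down a 2nd — so the unit is 3 notes.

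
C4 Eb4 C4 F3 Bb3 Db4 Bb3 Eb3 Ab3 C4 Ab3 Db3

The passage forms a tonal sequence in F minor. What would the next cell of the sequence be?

G3 Bb3 G3 C3

The 4-note cells begin on C4, Bb3, Ab3 — each down a 2nd from the last.
So cell 4 is G3 Bb3 G3 C3.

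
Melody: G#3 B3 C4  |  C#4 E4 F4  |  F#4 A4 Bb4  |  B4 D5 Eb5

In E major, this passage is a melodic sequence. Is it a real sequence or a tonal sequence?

real

Each cell has the same semitone pattern (3, 1) — intervals are preserved exactly.
And C4 lies outside E major, so the sequence is real rather than tonal.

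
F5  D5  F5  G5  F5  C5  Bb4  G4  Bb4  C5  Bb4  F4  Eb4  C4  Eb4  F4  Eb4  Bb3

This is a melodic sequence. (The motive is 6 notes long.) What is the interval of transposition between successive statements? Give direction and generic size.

Unit = 6 notes; the statements start on F5, Bb4, Eb4, moving down a 5th each time.
F5 to Bb4 is down a 5th.

down a 5th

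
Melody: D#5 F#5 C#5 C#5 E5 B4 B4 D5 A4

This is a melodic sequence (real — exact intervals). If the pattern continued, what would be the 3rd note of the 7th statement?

The unit is 3 notes. Position-3 pitches of the 3 shown cells: C#5, B4, A4.
Extending down a 2nd: G4 → F4 → Eb4 → Db4.

Db4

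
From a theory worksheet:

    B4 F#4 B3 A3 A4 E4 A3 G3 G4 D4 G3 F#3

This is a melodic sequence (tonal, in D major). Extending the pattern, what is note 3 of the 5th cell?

With 4-note cells, note 3 of each statement runs B3, A3, G3.
Carrying that down a 2nd forward: F#3 → E3.

E3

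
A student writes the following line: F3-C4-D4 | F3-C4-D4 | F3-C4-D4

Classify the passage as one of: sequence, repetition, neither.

Each 3-note cell is identical (F3 C4 D4), restated at the same pitch.

repetition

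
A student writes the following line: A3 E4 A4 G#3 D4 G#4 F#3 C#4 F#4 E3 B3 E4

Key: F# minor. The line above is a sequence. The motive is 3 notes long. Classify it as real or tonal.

tonal

Every note is diatonic to F# minor.
Cell 1 has +7 semitones from note 1 to 2, but cell 2 has +6 — the interval quality changes while the contour stays the same, which is the hallmark of a tonal sequence.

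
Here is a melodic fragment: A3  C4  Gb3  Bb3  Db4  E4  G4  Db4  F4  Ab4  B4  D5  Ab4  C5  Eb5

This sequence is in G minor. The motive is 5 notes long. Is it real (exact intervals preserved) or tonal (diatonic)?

real

Each cell has the same semitone pattern (3, -6, 4, 3) — intervals are preserved exactly.
And Gb3 lies outside G minor, so the sequence is real rather than tonal.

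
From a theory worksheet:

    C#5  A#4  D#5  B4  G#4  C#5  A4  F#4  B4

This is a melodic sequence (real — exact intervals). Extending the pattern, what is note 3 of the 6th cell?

F4

Grouping in 3s, the 3rd note of each cell is D#5, C#5, B4.
Each moves down a 2nd. Continuing: A4 → G4 → F4.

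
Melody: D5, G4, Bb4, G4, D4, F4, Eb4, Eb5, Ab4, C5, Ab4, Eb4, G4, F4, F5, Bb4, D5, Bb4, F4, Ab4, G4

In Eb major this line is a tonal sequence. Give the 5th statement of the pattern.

With a 7-note motive the entries are D5, Eb5, F5, each up a 2nd from the previous.
Continuing the starts: G5 → Ab5.
So cell 5 is Ab5 D5 F5 D5 Ab4 C5 Bb4.

Ab5 D5 F5 D5 Ab4 C5 Bb4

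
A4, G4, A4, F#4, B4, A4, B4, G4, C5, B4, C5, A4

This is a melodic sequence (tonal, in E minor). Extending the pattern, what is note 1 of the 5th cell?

Grouping in 4s, the 1st note of each cell is A4, B4, C5.
Each moves up a 2nd. Continuing: D5 → E5.

E5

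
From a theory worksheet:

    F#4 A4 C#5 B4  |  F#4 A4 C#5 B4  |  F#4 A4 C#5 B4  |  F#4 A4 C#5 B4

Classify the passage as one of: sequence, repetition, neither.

Each 4-note cell is identical (F#4 A4 C#5 B4), restated at the same pitch.

repetition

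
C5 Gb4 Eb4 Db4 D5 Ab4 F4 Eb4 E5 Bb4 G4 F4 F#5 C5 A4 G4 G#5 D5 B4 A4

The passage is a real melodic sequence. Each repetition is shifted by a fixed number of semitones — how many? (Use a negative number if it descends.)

Taking 4-note groups, the heads are C5, D5, E5, F#5, G#5: the pattern moves up a 2nd.
C5→D5 is 74 − 72 = 2 semitones.

2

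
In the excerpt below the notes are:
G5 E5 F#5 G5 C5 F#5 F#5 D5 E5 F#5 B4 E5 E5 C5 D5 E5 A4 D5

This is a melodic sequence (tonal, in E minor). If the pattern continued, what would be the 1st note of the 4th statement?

With 6-note cells, note 1 of each statement runs G5, F#5, E5.
Each moves down a 2nd; the next is D5.

D5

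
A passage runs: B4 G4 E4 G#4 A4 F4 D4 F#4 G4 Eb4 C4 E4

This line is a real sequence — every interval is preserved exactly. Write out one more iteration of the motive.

Taking 4-note groups, the heads are B4, A4, G4: the pattern moves down a 2nd.
So cell 4 is F4 Db4 Bb3 D4.

F4 Db4 Bb3 D4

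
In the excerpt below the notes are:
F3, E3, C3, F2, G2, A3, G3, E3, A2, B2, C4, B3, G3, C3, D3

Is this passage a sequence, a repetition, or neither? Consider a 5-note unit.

sequence

Each 5-note cell is the previous one transposed up a 3rd.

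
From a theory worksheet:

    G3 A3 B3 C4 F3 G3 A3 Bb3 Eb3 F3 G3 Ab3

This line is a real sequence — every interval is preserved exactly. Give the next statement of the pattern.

Db3 Eb3 F3 Gb3

With a 4-note motive the entries are G3, F3, Eb3, each down a 2nd from the previous.
From Db3 the exact shape gives Db3 Eb3 F3 Gb3.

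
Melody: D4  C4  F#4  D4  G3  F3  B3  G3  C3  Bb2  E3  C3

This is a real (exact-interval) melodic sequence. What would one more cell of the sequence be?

F2 Eb2 A2 F2

The 4-note cells begin on D4, G3, C3 — each down a 5th from the last.
From F2 the exact shape gives F2 Eb2 A2 F2.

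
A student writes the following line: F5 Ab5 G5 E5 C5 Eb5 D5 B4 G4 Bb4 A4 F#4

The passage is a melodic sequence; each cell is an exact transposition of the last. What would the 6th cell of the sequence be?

Taking 4-note groups, the heads are F5, C5, G4: the pattern moves down a 4th.
Carrying on: D4 → A3 → E3.
Statement 6 starts on E3 and keeps the same exact contour: E3 G3 F#3 D#3.

E3 G3 F#3 D#3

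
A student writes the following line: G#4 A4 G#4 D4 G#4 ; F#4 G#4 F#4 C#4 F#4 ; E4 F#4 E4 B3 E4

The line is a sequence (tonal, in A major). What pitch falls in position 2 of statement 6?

C#4

Grouping in 5s, the 2nd note of each cell is A4, G#4, F#4.
Carrying that down a 2nd forward: E4 → D4 → C#4.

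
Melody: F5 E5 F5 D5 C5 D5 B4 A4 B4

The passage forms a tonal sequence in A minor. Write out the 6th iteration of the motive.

C4 B3 C4

The 3-note cells begin on F5, D5, B4 — each down a 3rd from the last.
Continuing the starts: G4 → E4 → C4.
So cell 6 is C4 B3 C4.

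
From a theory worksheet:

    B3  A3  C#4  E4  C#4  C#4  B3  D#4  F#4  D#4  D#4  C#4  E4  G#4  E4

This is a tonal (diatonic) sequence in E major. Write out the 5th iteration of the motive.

Unit = 5 notes; the statements start on B3, C#4, D#4, moving up a 2nd each time.
Extending up a 2nd: E4 → F#4.
Statement 5 starts on F#4 and keeps the same diatonic contour: F#4 E4 G#4 B4 G#4.

F#4 E4 G#4 B4 G#4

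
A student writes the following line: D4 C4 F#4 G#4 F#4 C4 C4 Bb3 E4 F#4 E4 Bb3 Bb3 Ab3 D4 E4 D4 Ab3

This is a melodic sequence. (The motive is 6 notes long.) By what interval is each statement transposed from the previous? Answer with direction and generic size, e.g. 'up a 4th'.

With a 6-note motive the entries are D4, C4, Bb3, each down a 2nd from the previous.
From D4 to C4: down a 2nd.

down a 2nd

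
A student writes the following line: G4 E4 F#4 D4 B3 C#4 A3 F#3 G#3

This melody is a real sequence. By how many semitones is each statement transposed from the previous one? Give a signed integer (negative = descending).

-5

The 3-note cells begin on G4, D4, A3 — each down a 4th from the last.
Counting half-steps from G4 to D4: -5.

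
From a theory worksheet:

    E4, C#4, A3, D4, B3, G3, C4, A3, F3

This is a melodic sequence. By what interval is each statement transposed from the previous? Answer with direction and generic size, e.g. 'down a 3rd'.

down a 2nd

The 3-note cells begin on E4, D4, C4 — each down a 2nd from the last.
From E4 to D4: down a 2nd.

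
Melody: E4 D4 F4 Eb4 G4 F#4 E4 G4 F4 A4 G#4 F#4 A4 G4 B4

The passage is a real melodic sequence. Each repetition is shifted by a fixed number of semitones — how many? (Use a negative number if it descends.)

Unit = 5 notes; the statements start on E4, F#4, G#4, moving up a 2nd each time.
E4→F#4 is 66 − 64 = 2 semitones.

2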